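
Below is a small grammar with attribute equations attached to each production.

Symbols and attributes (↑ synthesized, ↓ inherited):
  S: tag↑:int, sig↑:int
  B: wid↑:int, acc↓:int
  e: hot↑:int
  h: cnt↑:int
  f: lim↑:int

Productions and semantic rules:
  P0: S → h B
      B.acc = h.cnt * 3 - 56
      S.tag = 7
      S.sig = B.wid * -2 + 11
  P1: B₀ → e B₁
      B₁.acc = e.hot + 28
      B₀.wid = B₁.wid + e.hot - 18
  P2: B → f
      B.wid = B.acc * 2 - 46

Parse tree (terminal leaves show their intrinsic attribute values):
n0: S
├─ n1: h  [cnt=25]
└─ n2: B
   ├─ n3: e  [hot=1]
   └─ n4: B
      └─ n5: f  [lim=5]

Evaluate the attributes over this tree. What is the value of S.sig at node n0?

21

1. n1.cnt = 25  [terminal]
2. n2.acc = 19  [h.cnt * 3 - 56]
3. n3.hot = 1  [terminal]
4. n4.acc = 29  [e.hot + 28]
5. n5.lim = 5  [terminal]
6. n4.wid = 12  [B.acc * 2 - 46]
7. n2.wid = -5  [B₁.wid + e.hot - 18]
8. n0.tag = 7  [7]
9. n0.sig = 21  [B.wid * -2 + 11]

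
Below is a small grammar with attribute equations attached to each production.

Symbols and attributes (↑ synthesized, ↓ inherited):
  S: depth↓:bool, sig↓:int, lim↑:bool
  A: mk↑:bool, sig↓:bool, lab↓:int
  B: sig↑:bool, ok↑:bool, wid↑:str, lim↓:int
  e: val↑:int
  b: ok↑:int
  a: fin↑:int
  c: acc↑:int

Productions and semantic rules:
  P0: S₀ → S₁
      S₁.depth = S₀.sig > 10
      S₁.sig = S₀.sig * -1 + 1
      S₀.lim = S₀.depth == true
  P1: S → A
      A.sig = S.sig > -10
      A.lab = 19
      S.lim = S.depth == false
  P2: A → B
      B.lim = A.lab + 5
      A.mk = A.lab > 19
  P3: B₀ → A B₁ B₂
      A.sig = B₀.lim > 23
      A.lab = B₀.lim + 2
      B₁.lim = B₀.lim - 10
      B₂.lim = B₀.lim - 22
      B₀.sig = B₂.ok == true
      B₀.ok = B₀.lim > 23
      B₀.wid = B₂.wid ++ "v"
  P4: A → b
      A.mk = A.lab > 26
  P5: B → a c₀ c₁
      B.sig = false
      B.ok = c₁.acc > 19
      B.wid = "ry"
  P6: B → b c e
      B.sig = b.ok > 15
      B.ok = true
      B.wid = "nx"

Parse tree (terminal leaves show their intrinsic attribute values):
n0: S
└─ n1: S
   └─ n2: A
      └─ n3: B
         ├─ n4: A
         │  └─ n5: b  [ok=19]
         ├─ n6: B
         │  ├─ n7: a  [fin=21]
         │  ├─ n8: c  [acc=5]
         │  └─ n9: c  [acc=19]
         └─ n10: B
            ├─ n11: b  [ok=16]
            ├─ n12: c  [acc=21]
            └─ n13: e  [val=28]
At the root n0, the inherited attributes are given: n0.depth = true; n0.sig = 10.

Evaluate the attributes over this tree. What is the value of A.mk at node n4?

1. n0.depth = true  [given at root]
2. n0.sig = 10  [given at root]
3. n1.depth = false  [S₀.sig > 10]
4. n1.sig = -9  [S₀.sig * -1 + 1]
5. n2.sig = true  [S.sig > -10]
6. n2.lab = 19  [19]
7. n3.lim = 24  [A.lab + 5]
8. n4.sig = true  [B₀.lim > 23]
9. n4.lab = 26  [B₀.lim + 2]
10. n5.ok = 19  [terminal]
11. n4.mk = false  [A.lab > 26]
12. n6.lim = 14  [B₀.lim - 10]
13. n7.fin = 21  [terminal]
14. n8.acc = 5  [terminal]
15. n9.acc = 19  [terminal]
16. n6.sig = false  [false]
17. n6.ok = false  [c₁.acc > 19]
18. n6.wid = "ry"  ["ry"]
19. n10.lim = 2  [B₀.lim - 22]
20. n11.ok = 16  [terminal]
21. n12.acc = 21  [terminal]
22. n13.val = 28  [terminal]
23. n10.sig = true  [b.ok > 15]
24. n10.ok = true  [true]
25. n10.wid = "nx"  ["nx"]
26. n3.sig = true  [B₂.ok == true]
27. n3.ok = true  [B₀.lim > 23]
28. n3.wid = "nxv"  [B₂.wid ++ "v"]
29. n2.mk = false  [A.lab > 19]
30. n1.lim = true  [S.depth == false]
31. n0.lim = true  [S₀.depth == true]

false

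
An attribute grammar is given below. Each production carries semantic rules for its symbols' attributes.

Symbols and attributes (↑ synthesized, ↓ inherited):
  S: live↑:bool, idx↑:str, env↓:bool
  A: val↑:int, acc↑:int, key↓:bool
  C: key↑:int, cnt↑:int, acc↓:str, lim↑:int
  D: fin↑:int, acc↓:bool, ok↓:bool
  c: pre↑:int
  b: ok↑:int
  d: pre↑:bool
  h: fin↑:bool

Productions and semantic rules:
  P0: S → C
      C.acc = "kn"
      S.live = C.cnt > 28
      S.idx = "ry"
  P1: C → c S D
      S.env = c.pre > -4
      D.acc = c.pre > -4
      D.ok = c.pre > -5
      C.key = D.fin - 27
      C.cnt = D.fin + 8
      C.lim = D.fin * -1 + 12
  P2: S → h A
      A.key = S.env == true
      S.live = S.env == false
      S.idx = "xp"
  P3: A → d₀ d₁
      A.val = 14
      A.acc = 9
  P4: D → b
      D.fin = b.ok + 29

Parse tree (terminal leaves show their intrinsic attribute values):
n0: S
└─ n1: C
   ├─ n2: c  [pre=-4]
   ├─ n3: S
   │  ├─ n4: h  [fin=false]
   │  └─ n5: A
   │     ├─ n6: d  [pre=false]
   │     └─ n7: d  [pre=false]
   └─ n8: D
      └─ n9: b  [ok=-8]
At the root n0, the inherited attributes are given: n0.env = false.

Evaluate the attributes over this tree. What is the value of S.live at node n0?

1. n0.env = false  [given at root]
2. n1.acc = "kn"  ["kn"]
3. n2.pre = -4  [terminal]
4. n3.env = false  [c.pre > -4]
5. n4.fin = false  [terminal]
6. n5.key = false  [S.env == true]
7. n6.pre = false  [terminal]
8. n7.pre = false  [terminal]
9. n5.val = 14  [14]
10. n5.acc = 9  [9]
11. n3.live = true  [S.env == false]
12. n3.idx = "xp"  ["xp"]
13. n8.acc = false  [c.pre > -4]
14. n8.ok = true  [c.pre > -5]
15. n9.ok = -8  [terminal]
16. n8.fin = 21  [b.ok + 29]
17. n1.key = -6  [D.fin - 27]
18. n1.cnt = 29  [D.fin + 8]
19. n1.lim = -9  [D.fin * -1 + 12]
20. n0.live = true  [C.cnt > 28]
21. n0.idx = "ry"  ["ry"]

true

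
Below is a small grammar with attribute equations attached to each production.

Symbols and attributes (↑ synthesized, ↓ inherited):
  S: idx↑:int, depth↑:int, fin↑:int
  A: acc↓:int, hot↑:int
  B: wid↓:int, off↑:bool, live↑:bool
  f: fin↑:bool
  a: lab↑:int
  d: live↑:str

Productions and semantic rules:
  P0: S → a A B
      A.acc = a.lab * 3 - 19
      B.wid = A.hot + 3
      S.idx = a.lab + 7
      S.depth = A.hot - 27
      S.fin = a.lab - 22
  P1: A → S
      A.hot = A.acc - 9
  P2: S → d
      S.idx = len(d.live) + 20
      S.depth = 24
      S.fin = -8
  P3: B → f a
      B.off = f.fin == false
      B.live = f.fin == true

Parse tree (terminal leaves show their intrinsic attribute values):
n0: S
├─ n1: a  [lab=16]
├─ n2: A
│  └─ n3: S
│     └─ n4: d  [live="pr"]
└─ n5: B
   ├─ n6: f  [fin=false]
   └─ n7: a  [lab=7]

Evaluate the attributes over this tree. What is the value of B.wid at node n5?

23

1. n1.lab = 16  [terminal]
2. n2.acc = 29  [a.lab * 3 - 19]
3. n4.live = "pr"  [terminal]
4. n3.idx = 22  [len(d.live) + 20]
5. n3.depth = 24  [24]
6. n3.fin = -8  [-8]
7. n2.hot = 20  [A.acc - 9]
8. n5.wid = 23  [A.hot + 3]
9. n6.fin = false  [terminal]
10. n7.lab = 7  [terminal]
11. n5.off = true  [f.fin == false]
12. n5.live = false  [f.fin == true]
13. n0.idx = 23  [a.lab + 7]
14. n0.depth = -7  [A.hot - 27]
15. n0.fin = -6  [a.lab - 22]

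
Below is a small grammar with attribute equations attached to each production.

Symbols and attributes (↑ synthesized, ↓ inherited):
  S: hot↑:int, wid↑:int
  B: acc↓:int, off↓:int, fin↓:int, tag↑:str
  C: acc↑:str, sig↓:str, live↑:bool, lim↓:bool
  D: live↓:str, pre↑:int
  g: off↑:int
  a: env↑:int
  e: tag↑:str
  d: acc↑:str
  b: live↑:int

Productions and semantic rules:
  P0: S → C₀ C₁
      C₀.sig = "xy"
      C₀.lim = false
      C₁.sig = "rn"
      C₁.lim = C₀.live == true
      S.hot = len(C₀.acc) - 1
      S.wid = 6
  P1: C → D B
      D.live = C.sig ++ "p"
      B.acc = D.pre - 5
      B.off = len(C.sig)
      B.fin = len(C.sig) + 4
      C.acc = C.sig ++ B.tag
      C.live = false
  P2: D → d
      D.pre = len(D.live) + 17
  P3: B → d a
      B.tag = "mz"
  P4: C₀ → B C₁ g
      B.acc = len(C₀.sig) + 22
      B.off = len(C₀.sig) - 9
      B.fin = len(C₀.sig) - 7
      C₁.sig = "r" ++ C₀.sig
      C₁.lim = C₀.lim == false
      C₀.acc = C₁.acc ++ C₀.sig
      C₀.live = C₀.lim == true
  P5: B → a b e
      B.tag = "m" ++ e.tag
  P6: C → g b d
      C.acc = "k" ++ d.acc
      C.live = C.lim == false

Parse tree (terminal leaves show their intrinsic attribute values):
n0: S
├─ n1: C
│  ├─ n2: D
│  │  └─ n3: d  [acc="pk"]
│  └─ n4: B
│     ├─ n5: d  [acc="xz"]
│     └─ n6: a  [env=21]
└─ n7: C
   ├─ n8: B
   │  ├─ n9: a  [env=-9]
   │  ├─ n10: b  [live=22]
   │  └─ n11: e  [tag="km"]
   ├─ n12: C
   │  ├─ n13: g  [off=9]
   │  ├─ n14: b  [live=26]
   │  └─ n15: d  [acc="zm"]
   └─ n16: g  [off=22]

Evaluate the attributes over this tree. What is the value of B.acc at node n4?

15

1. n1.sig = "xy"  ["xy"]
2. n1.lim = false  [false]
3. n2.live = "xyp"  [C.sig ++ "p"]
4. n3.acc = "pk"  [terminal]
5. n2.pre = 20  [len(D.live) + 17]
6. n4.acc = 15  [D.pre - 5]
7. n4.off = 2  [len(C.sig)]
8. n4.fin = 6  [len(C.sig) + 4]
9. n5.acc = "xz"  [terminal]
10. n6.env = 21  [terminal]
11. n4.tag = "mz"  ["mz"]
12. n1.acc = "xymz"  [C.sig ++ B.tag]
13. n1.live = false  [false]
14. n7.sig = "rn"  ["rn"]
15. n7.lim = false  [C₀.live == true]
16. n8.acc = 24  [len(C₀.sig) + 22]
17. n8.off = -7  [len(C₀.sig) - 9]
18. n8.fin = -5  [len(C₀.sig) - 7]
19. n9.env = -9  [terminal]
20. n10.live = 22  [terminal]
21. n11.tag = "km"  [terminal]
22. n8.tag = "mkm"  ["m" ++ e.tag]
23. n12.sig = "rrn"  ["r" ++ C₀.sig]
24. n12.lim = true  [C₀.lim == false]
25. n13.off = 9  [terminal]
26. n14.live = 26  [terminal]
27. n15.acc = "zm"  [terminal]
28. n12.acc = "kzm"  ["k" ++ d.acc]
29. n12.live = false  [C.lim == false]
30. n16.off = 22  [terminal]
31. n7.acc = "kzmrn"  [C₁.acc ++ C₀.sig]
32. n7.live = false  [C₀.lim == true]
33. n0.hot = 3  [len(C₀.acc) - 1]
34. n0.wid = 6  [6]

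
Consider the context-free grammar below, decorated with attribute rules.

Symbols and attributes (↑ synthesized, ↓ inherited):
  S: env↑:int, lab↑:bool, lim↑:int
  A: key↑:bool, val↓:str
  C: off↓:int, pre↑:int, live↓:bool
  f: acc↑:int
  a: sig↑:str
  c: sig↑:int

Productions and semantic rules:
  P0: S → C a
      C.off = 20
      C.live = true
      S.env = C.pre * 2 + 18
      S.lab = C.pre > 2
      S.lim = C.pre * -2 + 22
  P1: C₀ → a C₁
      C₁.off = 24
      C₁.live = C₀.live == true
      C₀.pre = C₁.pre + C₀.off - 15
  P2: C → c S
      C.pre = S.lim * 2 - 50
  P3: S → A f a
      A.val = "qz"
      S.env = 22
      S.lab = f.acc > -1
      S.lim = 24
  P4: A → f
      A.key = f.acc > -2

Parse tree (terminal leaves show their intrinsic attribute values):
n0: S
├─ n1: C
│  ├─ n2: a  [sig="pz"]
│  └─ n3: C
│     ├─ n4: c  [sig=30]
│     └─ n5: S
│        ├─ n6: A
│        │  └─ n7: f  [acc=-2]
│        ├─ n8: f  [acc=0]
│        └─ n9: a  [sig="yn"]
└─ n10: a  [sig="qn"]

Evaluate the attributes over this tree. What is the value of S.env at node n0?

1. n1.off = 20  [20]
2. n1.live = true  [true]
3. n2.sig = "pz"  [terminal]
4. n3.off = 24  [24]
5. n3.live = true  [C₀.live == true]
6. n4.sig = 30  [terminal]
7. n6.val = "qz"  ["qz"]
8. n7.acc = -2  [terminal]
9. n6.key = false  [f.acc > -2]
10. n8.acc = 0  [terminal]
11. n9.sig = "yn"  [terminal]
12. n5.env = 22  [22]
13. n5.lab = true  [f.acc > -1]
14. n5.lim = 24  [24]
15. n3.pre = -2  [S.lim * 2 - 50]
16. n1.pre = 3  [C₁.pre + C₀.off - 15]
17. n10.sig = "qn"  [terminal]
18. n0.env = 24  [C.pre * 2 + 18]
19. n0.lab = true  [C.pre > 2]
20. n0.lim = 16  [C.pre * -2 + 22]

24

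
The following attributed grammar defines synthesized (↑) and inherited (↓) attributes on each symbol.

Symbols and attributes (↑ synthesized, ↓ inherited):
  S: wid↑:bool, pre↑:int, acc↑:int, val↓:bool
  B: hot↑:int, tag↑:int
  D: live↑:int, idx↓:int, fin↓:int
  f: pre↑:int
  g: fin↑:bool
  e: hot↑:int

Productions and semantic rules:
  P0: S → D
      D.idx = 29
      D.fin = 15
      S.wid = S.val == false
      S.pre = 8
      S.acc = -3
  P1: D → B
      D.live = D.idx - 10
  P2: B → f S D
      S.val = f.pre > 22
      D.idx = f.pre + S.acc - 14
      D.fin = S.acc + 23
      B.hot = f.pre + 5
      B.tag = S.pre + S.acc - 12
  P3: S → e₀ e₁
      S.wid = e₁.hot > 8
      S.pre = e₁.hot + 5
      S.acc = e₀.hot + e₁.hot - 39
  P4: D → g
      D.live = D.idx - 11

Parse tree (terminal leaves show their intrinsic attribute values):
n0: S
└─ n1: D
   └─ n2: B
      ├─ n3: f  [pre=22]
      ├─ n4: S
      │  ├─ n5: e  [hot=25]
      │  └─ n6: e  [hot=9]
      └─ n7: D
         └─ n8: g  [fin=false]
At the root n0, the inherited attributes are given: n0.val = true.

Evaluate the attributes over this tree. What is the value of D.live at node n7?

1. n0.val = true  [given at root]
2. n1.idx = 29  [29]
3. n1.fin = 15  [15]
4. n3.pre = 22  [terminal]
5. n4.val = false  [f.pre > 22]
6. n5.hot = 25  [terminal]
7. n6.hot = 9  [terminal]
8. n4.wid = true  [e₁.hot > 8]
9. n4.pre = 14  [e₁.hot + 5]
10. n4.acc = -5  [e₀.hot + e₁.hot - 39]
11. n7.idx = 3  [f.pre + S.acc - 14]
12. n7.fin = 18  [S.acc + 23]
13. n8.fin = false  [terminal]
14. n7.live = -8  [D.idx - 11]
15. n2.hot = 27  [f.pre + 5]
16. n2.tag = -3  [S.pre + S.acc - 12]
17. n1.live = 19  [D.idx - 10]
18. n0.wid = false  [S.val == false]
19. n0.pre = 8  [8]
20. n0.acc = -3  [-3]

-8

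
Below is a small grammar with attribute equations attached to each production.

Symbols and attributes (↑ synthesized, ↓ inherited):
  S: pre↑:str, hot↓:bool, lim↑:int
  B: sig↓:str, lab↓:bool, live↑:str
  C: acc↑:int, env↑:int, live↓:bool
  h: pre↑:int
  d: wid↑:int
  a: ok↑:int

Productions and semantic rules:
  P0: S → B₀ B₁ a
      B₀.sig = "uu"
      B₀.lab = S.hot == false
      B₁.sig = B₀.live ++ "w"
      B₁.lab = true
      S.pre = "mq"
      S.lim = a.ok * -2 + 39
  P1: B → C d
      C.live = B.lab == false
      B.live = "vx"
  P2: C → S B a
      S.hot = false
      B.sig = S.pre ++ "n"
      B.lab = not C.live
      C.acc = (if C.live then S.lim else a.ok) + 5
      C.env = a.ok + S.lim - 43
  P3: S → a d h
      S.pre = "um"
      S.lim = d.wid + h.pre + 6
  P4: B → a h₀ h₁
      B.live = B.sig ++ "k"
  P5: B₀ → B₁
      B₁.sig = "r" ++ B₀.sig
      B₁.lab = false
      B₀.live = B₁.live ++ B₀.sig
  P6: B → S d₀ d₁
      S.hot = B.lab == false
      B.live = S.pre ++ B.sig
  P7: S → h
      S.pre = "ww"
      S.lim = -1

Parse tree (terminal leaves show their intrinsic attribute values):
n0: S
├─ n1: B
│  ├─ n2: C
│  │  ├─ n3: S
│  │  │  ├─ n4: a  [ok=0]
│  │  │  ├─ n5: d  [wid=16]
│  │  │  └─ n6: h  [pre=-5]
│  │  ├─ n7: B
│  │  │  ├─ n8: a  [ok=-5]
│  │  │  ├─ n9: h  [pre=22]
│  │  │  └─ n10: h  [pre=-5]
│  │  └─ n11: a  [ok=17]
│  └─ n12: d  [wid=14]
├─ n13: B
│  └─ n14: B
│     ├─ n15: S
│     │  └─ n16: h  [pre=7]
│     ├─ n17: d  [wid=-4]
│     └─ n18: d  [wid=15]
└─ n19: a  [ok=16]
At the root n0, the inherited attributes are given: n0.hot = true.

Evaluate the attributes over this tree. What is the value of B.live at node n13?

1. n0.hot = true  [given at root]
2. n1.sig = "uu"  ["uu"]
3. n1.lab = false  [S.hot == false]
4. n2.live = true  [B.lab == false]
5. n3.hot = false  [false]
6. n4.ok = 0  [terminal]
7. n5.wid = 16  [terminal]
8. n6.pre = -5  [terminal]
9. n3.pre = "um"  ["um"]
10. n3.lim = 17  [d.wid + h.pre + 6]
11. n7.sig = "umn"  [S.pre ++ "n"]
12. n7.lab = false  [not C.live]
13. n8.ok = -5  [terminal]
14. n9.pre = 22  [terminal]
15. n10.pre = -5  [terminal]
16. n7.live = "umnk"  [B.sig ++ "k"]
17. n11.ok = 17  [terminal]
18. n2.acc = 22  [(if C.live then S.lim else a.ok) + 5]
19. n2.env = -9  [a.ok + S.lim - 43]
20. n12.wid = 14  [terminal]
21. n1.live = "vx"  ["vx"]
22. n13.sig = "vxw"  [B₀.live ++ "w"]
23. n13.lab = true  [true]
24. n14.sig = "rvxw"  ["r" ++ B₀.sig]
25. n14.lab = false  [false]
26. n15.hot = true  [B.lab == false]
27. n16.pre = 7  [terminal]
28. n15.pre = "ww"  ["ww"]
29. n15.lim = -1  [-1]
30. n17.wid = -4  [terminal]
31. n18.wid = 15  [terminal]
32. n14.live = "wwrvxw"  [S.pre ++ B.sig]
33. n13.live = "wwrvxwvxw"  [B₁.live ++ B₀.sig]
34. n19.ok = 16  [terminal]
35. n0.pre = "mq"  ["mq"]
36. n0.lim = 7  [a.ok * -2 + 39]

"wwrvxwvxw"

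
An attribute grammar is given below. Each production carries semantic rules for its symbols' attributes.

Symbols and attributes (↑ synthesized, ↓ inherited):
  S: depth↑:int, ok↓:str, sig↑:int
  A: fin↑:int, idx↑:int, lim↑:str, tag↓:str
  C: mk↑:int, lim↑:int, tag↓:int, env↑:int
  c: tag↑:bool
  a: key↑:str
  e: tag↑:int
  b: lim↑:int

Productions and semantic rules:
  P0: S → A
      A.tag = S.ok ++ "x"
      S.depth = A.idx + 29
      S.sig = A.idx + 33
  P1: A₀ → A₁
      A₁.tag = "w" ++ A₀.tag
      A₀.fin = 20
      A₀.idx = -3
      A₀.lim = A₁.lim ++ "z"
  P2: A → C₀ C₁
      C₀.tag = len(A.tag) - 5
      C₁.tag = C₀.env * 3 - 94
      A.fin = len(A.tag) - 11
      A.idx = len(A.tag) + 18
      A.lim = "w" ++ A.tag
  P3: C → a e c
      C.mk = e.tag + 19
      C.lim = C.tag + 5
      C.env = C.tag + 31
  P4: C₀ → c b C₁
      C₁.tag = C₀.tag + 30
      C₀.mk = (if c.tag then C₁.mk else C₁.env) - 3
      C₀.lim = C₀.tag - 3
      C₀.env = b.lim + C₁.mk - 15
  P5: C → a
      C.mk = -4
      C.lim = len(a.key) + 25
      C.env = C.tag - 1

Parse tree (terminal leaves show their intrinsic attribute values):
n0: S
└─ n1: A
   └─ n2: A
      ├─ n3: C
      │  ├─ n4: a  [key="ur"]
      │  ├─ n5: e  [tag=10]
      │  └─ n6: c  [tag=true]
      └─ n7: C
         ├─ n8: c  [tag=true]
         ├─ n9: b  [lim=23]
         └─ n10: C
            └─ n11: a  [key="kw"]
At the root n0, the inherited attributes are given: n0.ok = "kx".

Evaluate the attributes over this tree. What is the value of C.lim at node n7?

1. n0.ok = "kx"  [given at root]
2. n1.tag = "kxx"  [S.ok ++ "x"]
3. n2.tag = "wkxx"  ["w" ++ A₀.tag]
4. n3.tag = -1  [len(A.tag) - 5]
5. n4.key = "ur"  [terminal]
6. n5.tag = 10  [terminal]
7. n6.tag = true  [terminal]
8. n3.mk = 29  [e.tag + 19]
9. n3.lim = 4  [C.tag + 5]
10. n3.env = 30  [C.tag + 31]
11. n7.tag = -4  [C₀.env * 3 - 94]
12. n8.tag = true  [terminal]
13. n9.lim = 23  [terminal]
14. n10.tag = 26  [C₀.tag + 30]
15. n11.key = "kw"  [terminal]
16. n10.mk = -4  [-4]
17. n10.lim = 27  [len(a.key) + 25]
18. n10.env = 25  [C.tag - 1]
19. n7.mk = -7  [(if c.tag then C₁.mk else C₁.env) - 3]
20. n7.lim = -7  [C₀.tag - 3]
21. n7.env = 4  [b.lim + C₁.mk - 15]
22. n2.fin = -7  [len(A.tag) - 11]
23. n2.idx = 22  [len(A.tag) + 18]
24. n2.lim = "wwkxx"  ["w" ++ A.tag]
25. n1.fin = 20  [20]
26. n1.idx = -3  [-3]
27. n1.lim = "wwkxxz"  [A₁.lim ++ "z"]
28. n0.depth = 26  [A.idx + 29]
29. n0.sig = 30  [A.idx + 33]

-7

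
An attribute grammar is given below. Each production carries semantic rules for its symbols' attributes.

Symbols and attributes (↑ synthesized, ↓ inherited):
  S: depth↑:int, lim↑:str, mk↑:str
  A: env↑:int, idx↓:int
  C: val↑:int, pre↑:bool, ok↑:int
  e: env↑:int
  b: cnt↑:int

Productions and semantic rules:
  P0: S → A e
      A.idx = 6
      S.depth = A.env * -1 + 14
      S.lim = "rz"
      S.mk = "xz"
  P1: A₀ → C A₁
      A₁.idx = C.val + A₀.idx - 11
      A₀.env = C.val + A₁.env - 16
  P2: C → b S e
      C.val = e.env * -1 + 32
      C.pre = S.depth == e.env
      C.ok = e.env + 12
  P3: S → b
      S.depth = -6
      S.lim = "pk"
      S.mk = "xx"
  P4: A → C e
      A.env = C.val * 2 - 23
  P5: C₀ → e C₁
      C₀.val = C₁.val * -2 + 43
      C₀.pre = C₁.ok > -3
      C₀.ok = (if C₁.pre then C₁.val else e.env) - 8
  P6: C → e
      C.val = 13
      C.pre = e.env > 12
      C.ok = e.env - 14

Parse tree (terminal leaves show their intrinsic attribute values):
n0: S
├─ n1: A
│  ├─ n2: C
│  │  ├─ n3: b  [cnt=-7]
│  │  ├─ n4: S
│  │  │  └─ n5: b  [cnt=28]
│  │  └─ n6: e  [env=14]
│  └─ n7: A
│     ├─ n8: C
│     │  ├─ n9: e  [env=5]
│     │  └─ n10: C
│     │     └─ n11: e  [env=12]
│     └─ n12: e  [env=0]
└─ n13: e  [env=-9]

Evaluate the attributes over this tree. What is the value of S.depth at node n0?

1. n1.idx = 6  [6]
2. n3.cnt = -7  [terminal]
3. n5.cnt = 28  [terminal]
4. n4.depth = -6  [-6]
5. n4.lim = "pk"  ["pk"]
6. n4.mk = "xx"  ["xx"]
7. n6.env = 14  [terminal]
8. n2.val = 18  [e.env * -1 + 32]
9. n2.pre = false  [S.depth == e.env]
10. n2.ok = 26  [e.env + 12]
11. n7.idx = 13  [C.val + A₀.idx - 11]
12. n9.env = 5  [terminal]
13. n11.env = 12  [terminal]
14. n10.val = 13  [13]
15. n10.pre = false  [e.env > 12]
16. n10.ok = -2  [e.env - 14]
17. n8.val = 17  [C₁.val * -2 + 43]
18. n8.pre = true  [C₁.ok > -3]
19. n8.ok = -3  [(if C₁.pre then C₁.val else e.env) - 8]
20. n12.env = 0  [terminal]
21. n7.env = 11  [C.val * 2 - 23]
22. n1.env = 13  [C.val + A₁.env - 16]
23. n13.env = -9  [terminal]
24. n0.depth = 1  [A.env * -1 + 14]
25. n0.lim = "rz"  ["rz"]
26. n0.mk = "xz"  ["xz"]

1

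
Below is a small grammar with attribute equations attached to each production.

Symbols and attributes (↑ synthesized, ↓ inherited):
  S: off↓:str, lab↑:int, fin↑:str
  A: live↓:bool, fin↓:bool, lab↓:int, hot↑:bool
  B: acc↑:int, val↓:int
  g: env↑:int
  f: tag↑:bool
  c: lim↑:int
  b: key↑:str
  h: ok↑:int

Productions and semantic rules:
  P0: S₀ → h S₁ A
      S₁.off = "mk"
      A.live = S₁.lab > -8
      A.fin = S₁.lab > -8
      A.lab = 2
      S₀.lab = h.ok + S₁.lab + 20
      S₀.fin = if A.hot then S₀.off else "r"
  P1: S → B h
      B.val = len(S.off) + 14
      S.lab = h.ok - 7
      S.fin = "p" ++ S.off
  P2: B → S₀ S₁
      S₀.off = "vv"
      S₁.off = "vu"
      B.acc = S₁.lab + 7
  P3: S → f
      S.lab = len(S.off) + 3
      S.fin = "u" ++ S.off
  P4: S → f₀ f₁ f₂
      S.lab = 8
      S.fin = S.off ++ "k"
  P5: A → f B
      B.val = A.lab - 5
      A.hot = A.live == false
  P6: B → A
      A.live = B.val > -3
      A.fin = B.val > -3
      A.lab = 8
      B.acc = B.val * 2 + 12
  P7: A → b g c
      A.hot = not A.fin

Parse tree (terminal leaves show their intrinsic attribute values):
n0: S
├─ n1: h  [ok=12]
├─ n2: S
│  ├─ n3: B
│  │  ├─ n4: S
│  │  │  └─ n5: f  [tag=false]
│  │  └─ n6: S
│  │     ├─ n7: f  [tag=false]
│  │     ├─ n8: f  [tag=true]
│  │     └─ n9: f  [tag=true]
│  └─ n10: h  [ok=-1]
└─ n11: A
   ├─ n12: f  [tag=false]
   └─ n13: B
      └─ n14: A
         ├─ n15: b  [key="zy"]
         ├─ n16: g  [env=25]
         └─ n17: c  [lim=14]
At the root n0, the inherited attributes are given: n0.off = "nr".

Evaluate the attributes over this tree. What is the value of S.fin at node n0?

1. n0.off = "nr"  [given at root]
2. n1.ok = 12  [terminal]
3. n2.off = "mk"  ["mk"]
4. n3.val = 16  [len(S.off) + 14]
5. n4.off = "vv"  ["vv"]
6. n5.tag = false  [terminal]
7. n4.lab = 5  [len(S.off) + 3]
8. n4.fin = "uvv"  ["u" ++ S.off]
9. n6.off = "vu"  ["vu"]
10. n7.tag = false  [terminal]
11. n8.tag = true  [terminal]
12. n9.tag = true  [terminal]
13. n6.lab = 8  [8]
14. n6.fin = "vuk"  [S.off ++ "k"]
15. n3.acc = 15  [S₁.lab + 7]
16. n10.ok = -1  [terminal]
17. n2.lab = -8  [h.ok - 7]
18. n2.fin = "pmk"  ["p" ++ S.off]
19. n11.live = false  [S₁.lab > -8]
20. n11.fin = false  [S₁.lab > -8]
21. n11.lab = 2  [2]
22. n12.tag = false  [terminal]
23. n13.val = -3  [A.lab - 5]
24. n14.live = false  [B.val > -3]
25. n14.fin = false  [B.val > -3]
26. n14.lab = 8  [8]
27. n15.key = "zy"  [terminal]
28. n16.env = 25  [terminal]
29. n17.lim = 14  [terminal]
30. n14.hot = true  [not A.fin]
31. n13.acc = 6  [B.val * 2 + 12]
32. n11.hot = true  [A.live == false]
33. n0.lab = 24  [h.ok + S₁.lab + 20]
34. n0.fin = "nr"  [if A.hot then S₀.off else "r"]

"nr"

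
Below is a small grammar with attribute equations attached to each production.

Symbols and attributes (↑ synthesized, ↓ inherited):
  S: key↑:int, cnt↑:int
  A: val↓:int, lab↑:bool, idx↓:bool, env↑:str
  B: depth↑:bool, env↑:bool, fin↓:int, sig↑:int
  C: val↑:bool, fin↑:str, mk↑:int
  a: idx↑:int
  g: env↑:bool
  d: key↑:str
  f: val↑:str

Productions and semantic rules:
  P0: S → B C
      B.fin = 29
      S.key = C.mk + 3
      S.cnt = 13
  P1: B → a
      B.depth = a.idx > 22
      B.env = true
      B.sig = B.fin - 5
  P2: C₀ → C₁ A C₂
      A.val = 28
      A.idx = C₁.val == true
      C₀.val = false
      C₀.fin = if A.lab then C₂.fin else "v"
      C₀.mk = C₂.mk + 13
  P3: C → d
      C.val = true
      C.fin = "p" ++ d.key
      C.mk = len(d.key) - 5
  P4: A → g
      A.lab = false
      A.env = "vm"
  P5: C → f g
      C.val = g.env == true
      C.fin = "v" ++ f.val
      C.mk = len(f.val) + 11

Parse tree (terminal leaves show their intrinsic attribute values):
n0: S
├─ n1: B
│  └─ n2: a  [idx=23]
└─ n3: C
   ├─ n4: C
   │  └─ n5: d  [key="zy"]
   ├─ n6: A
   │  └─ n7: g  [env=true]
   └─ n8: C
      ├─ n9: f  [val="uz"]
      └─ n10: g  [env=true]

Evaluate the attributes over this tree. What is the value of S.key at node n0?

1. n1.fin = 29  [29]
2. n2.idx = 23  [terminal]
3. n1.depth = true  [a.idx > 22]
4. n1.env = true  [true]
5. n1.sig = 24  [B.fin - 5]
6. n5.key = "zy"  [terminal]
7. n4.val = true  [true]
8. n4.fin = "pzy"  ["p" ++ d.key]
9. n4.mk = -3  [len(d.key) - 5]
10. n6.val = 28  [28]
11. n6.idx = true  [C₁.val == true]
12. n7.env = true  [terminal]
13. n6.lab = false  [false]
14. n6.env = "vm"  ["vm"]
15. n9.val = "uz"  [terminal]
16. n10.env = true  [terminal]
17. n8.val = true  [g.env == true]
18. n8.fin = "vuz"  ["v" ++ f.val]
19. n8.mk = 13  [len(f.val) + 11]
20. n3.val = false  [false]
21. n3.fin = "v"  [if A.lab then C₂.fin else "v"]
22. n3.mk = 26  [C₂.mk + 13]
23. n0.key = 29  [C.mk + 3]
24. n0.cnt = 13  [13]

29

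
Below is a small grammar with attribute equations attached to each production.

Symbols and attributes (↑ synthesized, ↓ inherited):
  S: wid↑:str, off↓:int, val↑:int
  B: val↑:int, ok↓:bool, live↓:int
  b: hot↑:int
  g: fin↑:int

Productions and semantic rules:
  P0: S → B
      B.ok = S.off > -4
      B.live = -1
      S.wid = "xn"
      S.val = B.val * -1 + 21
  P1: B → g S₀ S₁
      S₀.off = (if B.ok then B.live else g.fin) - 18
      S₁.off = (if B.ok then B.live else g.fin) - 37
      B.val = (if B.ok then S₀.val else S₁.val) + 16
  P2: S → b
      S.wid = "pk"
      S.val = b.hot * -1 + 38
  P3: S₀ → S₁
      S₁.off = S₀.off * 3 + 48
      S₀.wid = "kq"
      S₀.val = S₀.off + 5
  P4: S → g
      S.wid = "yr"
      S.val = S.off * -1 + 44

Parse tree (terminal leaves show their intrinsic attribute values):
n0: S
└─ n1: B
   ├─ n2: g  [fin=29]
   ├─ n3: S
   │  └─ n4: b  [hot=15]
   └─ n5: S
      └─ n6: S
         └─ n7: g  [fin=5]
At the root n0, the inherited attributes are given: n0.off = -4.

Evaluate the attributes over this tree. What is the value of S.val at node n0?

8

1. n0.off = -4  [given at root]
2. n1.ok = false  [S.off > -4]
3. n1.live = -1  [-1]
4. n2.fin = 29  [terminal]
5. n3.off = 11  [(if B.ok then B.live else g.fin) - 18]
6. n4.hot = 15  [terminal]
7. n3.wid = "pk"  ["pk"]
8. n3.val = 23  [b.hot * -1 + 38]
9. n5.off = -8  [(if B.ok then B.live else g.fin) - 37]
10. n6.off = 24  [S₀.off * 3 + 48]
11. n7.fin = 5  [terminal]
12. n6.wid = "yr"  ["yr"]
13. n6.val = 20  [S.off * -1 + 44]
14. n5.wid = "kq"  ["kq"]
15. n5.val = -3  [S₀.off + 5]
16. n1.val = 13  [(if B.ok then S₀.val else S₁.val) + 16]
17. n0.wid = "xn"  ["xn"]
18. n0.val = 8  [B.val * -1 + 21]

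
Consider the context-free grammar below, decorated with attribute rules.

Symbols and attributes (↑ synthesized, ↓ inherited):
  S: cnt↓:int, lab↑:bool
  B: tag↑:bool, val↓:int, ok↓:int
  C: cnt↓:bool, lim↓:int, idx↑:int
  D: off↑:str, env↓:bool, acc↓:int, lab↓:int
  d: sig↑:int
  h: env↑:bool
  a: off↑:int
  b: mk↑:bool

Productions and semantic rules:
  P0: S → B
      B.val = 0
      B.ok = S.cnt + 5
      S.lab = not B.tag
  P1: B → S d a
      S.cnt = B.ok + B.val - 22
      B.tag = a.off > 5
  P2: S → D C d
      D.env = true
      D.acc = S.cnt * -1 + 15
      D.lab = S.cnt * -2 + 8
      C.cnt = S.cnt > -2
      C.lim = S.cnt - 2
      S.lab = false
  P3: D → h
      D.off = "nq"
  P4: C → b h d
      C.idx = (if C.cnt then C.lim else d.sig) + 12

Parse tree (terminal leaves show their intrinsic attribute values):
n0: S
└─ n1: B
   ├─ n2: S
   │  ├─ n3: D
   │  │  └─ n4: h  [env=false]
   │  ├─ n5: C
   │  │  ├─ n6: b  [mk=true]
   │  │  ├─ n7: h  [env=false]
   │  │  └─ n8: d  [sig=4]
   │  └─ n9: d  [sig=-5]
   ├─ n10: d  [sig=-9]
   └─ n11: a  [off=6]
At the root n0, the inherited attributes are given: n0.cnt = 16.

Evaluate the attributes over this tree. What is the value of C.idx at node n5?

1. n0.cnt = 16  [given at root]
2. n1.val = 0  [0]
3. n1.ok = 21  [S.cnt + 5]
4. n2.cnt = -1  [B.ok + B.val - 22]
5. n3.env = true  [true]
6. n3.acc = 16  [S.cnt * -1 + 15]
7. n3.lab = 10  [S.cnt * -2 + 8]
8. n4.env = false  [terminal]
9. n3.off = "nq"  ["nq"]
10. n5.cnt = true  [S.cnt > -2]
11. n5.lim = -3  [S.cnt - 2]
12. n6.mk = true  [terminal]
13. n7.env = false  [terminal]
14. n8.sig = 4  [terminal]
15. n5.idx = 9  [(if C.cnt then C.lim else d.sig) + 12]
16. n9.sig = -5  [terminal]
17. n2.lab = false  [false]
18. n10.sig = -9  [terminal]
19. n11.off = 6  [terminal]
20. n1.tag = true  [a.off > 5]
21. n0.lab = false  [not B.tag]

9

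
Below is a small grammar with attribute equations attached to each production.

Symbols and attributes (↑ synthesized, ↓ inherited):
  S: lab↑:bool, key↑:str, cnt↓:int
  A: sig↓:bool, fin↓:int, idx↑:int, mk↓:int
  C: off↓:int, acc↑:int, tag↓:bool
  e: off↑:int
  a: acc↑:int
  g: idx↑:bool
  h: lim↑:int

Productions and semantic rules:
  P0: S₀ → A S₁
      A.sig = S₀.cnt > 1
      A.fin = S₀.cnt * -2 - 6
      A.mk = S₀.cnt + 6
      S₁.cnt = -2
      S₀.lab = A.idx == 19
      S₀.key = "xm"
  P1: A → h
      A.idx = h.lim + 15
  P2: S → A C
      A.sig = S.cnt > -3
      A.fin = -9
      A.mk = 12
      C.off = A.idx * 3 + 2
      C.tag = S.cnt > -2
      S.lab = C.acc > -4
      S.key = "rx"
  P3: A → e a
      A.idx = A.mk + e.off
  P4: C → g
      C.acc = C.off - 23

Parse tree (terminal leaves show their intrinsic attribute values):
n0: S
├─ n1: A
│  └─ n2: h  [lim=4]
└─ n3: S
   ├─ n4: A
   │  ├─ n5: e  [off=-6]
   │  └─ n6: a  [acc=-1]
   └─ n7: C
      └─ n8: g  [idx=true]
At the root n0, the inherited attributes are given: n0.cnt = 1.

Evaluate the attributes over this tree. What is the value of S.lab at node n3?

1. n0.cnt = 1  [given at root]
2. n1.sig = false  [S₀.cnt > 1]
3. n1.fin = -8  [S₀.cnt * -2 - 6]
4. n1.mk = 7  [S₀.cnt + 6]
5. n2.lim = 4  [terminal]
6. n1.idx = 19  [h.lim + 15]
7. n3.cnt = -2  [-2]
8. n4.sig = true  [S.cnt > -3]
9. n4.fin = -9  [-9]
10. n4.mk = 12  [12]
11. n5.off = -6  [terminal]
12. n6.acc = -1  [terminal]
13. n4.idx = 6  [A.mk + e.off]
14. n7.off = 20  [A.idx * 3 + 2]
15. n7.tag = false  [S.cnt > -2]
16. n8.idx = true  [terminal]
17. n7.acc = -3  [C.off - 23]
18. n3.lab = true  [C.acc > -4]
19. n3.key = "rx"  ["rx"]
20. n0.lab = true  [A.idx == 19]
21. n0.key = "xm"  ["xm"]

true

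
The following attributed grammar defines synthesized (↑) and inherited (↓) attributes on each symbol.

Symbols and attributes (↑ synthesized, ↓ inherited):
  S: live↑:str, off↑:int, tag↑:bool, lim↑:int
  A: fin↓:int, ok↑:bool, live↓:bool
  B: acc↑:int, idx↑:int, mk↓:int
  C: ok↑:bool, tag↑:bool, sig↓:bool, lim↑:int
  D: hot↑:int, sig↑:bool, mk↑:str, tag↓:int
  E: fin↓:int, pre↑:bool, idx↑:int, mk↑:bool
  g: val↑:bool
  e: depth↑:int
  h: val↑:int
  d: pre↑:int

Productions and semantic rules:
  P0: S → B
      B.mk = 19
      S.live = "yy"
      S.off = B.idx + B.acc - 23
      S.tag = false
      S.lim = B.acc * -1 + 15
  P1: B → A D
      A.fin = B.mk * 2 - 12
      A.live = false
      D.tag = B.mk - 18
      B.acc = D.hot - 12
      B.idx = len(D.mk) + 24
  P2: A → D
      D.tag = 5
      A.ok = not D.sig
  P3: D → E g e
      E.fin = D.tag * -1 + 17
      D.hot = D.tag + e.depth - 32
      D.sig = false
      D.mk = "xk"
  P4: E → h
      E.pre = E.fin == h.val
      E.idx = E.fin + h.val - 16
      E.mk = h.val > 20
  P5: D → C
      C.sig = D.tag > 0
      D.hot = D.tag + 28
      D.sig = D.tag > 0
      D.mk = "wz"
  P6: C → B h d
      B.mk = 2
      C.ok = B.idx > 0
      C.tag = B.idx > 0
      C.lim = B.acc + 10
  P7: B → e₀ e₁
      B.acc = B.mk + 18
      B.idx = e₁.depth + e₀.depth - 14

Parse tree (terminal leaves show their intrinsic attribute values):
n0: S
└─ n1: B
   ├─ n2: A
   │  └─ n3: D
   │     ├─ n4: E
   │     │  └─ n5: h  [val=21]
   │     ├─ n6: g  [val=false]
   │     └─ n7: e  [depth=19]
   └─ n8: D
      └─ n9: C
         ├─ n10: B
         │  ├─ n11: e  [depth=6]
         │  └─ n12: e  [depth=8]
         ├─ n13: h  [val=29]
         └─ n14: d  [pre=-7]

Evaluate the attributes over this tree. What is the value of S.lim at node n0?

-2

1. n1.mk = 19  [19]
2. n2.fin = 26  [B.mk * 2 - 12]
3. n2.live = false  [false]
4. n3.tag = 5  [5]
5. n4.fin = 12  [D.tag * -1 + 17]
6. n5.val = 21  [terminal]
7. n4.pre = false  [E.fin == h.val]
8. n4.idx = 17  [E.fin + h.val - 16]
9. n4.mk = true  [h.val > 20]
10. n6.val = false  [terminal]
11. n7.depth = 19  [terminal]
12. n3.hot = -8  [D.tag + e.depth - 32]
13. n3.sig = false  [false]
14. n3.mk = "xk"  ["xk"]
15. n2.ok = true  [not D.sig]
16. n8.tag = 1  [B.mk - 18]
17. n9.sig = true  [D.tag > 0]
18. n10.mk = 2  [2]
19. n11.depth = 6  [terminal]
20. n12.depth = 8  [terminal]
21. n10.acc = 20  [B.mk + 18]
22. n10.idx = 0  [e₁.depth + e₀.depth - 14]
23. n13.val = 29  [terminal]
24. n14.pre = -7  [terminal]
25. n9.ok = false  [B.idx > 0]
26. n9.tag = false  [B.idx > 0]
27. n9.lim = 30  [B.acc + 10]
28. n8.hot = 29  [D.tag + 28]
29. n8.sig = true  [D.tag > 0]
30. n8.mk = "wz"  ["wz"]
31. n1.acc = 17  [D.hot - 12]
32. n1.idx = 26  [len(D.mk) + 24]
33. n0.live = "yy"  ["yy"]
34. n0.off = 20  [B.idx + B.acc - 23]
35. n0.tag = false  [false]
36. n0.lim = -2  [B.acc * -1 + 15]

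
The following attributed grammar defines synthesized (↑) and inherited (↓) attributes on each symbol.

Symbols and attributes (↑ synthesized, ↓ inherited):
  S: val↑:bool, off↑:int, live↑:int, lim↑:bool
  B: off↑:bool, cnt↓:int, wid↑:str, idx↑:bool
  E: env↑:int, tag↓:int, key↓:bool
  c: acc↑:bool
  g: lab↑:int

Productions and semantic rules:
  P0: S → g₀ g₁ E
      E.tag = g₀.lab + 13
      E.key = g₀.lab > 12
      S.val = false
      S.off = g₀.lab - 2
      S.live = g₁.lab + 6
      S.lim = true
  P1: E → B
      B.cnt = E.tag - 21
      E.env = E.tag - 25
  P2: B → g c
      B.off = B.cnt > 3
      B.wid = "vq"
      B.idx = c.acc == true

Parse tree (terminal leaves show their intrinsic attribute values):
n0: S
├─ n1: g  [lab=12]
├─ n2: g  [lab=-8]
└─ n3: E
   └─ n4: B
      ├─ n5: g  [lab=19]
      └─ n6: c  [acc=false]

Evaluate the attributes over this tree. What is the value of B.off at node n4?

true

1. n1.lab = 12  [terminal]
2. n2.lab = -8  [terminal]
3. n3.tag = 25  [g₀.lab + 13]
4. n3.key = false  [g₀.lab > 12]
5. n4.cnt = 4  [E.tag - 21]
6. n5.lab = 19  [terminal]
7. n6.acc = false  [terminal]
8. n4.off = true  [B.cnt > 3]
9. n4.wid = "vq"  ["vq"]
10. n4.idx = false  [c.acc == true]
11. n3.env = 0  [E.tag - 25]
12. n0.val = false  [false]
13. n0.off = 10  [g₀.lab - 2]
14. n0.live = -2  [g₁.lab + 6]
15. n0.lim = true  [true]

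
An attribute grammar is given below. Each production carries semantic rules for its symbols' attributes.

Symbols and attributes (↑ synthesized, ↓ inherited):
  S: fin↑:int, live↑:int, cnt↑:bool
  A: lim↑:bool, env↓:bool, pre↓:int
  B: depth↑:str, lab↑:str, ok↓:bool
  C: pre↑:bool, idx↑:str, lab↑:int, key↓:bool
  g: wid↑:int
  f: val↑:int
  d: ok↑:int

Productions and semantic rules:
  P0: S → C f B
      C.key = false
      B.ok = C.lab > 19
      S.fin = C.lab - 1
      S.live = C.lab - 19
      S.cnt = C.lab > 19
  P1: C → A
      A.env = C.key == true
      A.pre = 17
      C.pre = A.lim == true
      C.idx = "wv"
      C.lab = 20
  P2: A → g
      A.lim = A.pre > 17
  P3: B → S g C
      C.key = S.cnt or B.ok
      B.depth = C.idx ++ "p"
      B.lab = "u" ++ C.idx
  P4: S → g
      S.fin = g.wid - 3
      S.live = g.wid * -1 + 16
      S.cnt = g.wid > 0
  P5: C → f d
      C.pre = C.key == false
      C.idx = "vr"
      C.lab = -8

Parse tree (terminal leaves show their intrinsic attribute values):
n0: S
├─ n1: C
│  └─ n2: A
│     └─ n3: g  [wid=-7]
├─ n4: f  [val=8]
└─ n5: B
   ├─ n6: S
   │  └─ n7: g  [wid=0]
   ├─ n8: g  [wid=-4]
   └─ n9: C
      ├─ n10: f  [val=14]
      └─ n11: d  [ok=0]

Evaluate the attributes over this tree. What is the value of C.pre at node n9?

1. n1.key = false  [false]
2. n2.env = false  [C.key == true]
3. n2.pre = 17  [17]
4. n3.wid = -7  [terminal]
5. n2.lim = false  [A.pre > 17]
6. n1.pre = false  [A.lim == true]
7. n1.idx = "wv"  ["wv"]
8. n1.lab = 20  [20]
9. n4.val = 8  [terminal]
10. n5.ok = true  [C.lab > 19]
11. n7.wid = 0  [terminal]
12. n6.fin = -3  [g.wid - 3]
13. n6.live = 16  [g.wid * -1 + 16]
14. n6.cnt = false  [g.wid > 0]
15. n8.wid = -4  [terminal]
16. n9.key = true  [S.cnt or B.ok]
17. n10.val = 14  [terminal]
18. n11.ok = 0  [terminal]
19. n9.pre = false  [C.key == false]
20. n9.idx = "vr"  ["vr"]
21. n9.lab = -8  [-8]
22. n5.depth = "vrp"  [C.idx ++ "p"]
23. n5.lab = "uvr"  ["u" ++ C.idx]
24. n0.fin = 19  [C.lab - 1]
25. n0.live = 1  [C.lab - 19]
26. n0.cnt = true  [C.lab > 19]

false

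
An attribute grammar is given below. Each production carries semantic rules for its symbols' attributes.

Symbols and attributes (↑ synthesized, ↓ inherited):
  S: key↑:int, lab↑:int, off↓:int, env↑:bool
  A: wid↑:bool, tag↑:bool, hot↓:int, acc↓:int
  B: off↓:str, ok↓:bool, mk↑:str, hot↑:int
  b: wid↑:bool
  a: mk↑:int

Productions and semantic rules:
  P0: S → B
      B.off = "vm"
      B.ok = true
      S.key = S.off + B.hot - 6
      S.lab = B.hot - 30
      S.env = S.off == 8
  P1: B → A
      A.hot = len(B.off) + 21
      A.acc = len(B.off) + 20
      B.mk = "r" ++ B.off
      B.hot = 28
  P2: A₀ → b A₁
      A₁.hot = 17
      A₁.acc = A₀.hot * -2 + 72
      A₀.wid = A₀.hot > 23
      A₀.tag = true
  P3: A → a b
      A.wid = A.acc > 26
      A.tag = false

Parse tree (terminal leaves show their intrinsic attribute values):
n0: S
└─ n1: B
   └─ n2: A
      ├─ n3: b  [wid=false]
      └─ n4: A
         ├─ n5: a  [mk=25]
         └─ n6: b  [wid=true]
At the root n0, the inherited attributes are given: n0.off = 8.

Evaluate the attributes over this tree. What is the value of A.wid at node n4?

false

1. n0.off = 8  [given at root]
2. n1.off = "vm"  ["vm"]
3. n1.ok = true  [true]
4. n2.hot = 23  [len(B.off) + 21]
5. n2.acc = 22  [len(B.off) + 20]
6. n3.wid = false  [terminal]
7. n4.hot = 17  [17]
8. n4.acc = 26  [A₀.hot * -2 + 72]
9. n5.mk = 25  [terminal]
10. n6.wid = true  [terminal]
11. n4.wid = false  [A.acc > 26]
12. n4.tag = false  [false]
13. n2.wid = false  [A₀.hot > 23]
14. n2.tag = true  [true]
15. n1.mk = "rvm"  ["r" ++ B.off]
16. n1.hot = 28  [28]
17. n0.key = 30  [S.off + B.hot - 6]
18. n0.lab = -2  [B.hot - 30]
19. n0.env = true  [S.off == 8]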